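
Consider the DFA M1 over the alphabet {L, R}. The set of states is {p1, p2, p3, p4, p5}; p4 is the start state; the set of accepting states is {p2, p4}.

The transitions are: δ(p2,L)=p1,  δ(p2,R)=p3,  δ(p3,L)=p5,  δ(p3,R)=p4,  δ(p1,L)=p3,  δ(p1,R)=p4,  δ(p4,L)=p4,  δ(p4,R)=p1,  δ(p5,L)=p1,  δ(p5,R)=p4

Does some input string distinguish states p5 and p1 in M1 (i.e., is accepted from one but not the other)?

States {p2} cannot be reached from the start state, so discard them.
Initial partition by acceptance: {p4} | {p1,p3,p5}.
No further refinement is possible. Final partition (2 blocks): {p4} | {p1,p3,p5}.
p5 and p1 lie in the same block of the stable partition, so they are equivalent — no string distinguishes them.

No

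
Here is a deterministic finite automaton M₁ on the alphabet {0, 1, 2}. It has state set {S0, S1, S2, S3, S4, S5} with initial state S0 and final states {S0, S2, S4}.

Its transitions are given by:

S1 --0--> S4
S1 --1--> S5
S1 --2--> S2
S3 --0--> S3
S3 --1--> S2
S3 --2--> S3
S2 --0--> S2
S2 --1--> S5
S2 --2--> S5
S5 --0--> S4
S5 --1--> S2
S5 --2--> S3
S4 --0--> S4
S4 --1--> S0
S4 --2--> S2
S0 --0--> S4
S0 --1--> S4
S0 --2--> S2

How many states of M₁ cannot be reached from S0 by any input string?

1

Starting at S0 and following transitions, the reachable set is {S0, S2, S3, S4, S5}. That leaves S1 unreachable — 1 in total.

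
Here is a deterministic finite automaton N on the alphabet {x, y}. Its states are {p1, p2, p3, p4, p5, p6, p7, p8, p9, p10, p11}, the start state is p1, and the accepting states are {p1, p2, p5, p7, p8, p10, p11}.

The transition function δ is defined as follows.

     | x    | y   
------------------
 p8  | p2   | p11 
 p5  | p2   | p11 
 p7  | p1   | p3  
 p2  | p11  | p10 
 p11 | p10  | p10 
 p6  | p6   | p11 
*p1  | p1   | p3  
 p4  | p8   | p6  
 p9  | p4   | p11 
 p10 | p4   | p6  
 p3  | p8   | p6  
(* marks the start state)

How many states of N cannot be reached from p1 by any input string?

3

No path from p1 leads to p5, p7, p9; the other 8 states are all reachable.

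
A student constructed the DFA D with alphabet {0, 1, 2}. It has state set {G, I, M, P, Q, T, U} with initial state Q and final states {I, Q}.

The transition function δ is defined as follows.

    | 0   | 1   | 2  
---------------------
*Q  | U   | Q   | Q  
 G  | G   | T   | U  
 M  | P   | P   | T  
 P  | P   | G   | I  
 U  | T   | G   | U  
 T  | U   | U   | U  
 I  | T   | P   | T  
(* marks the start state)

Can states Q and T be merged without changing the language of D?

First remove the unreachable states {I,M,P}; 4 states remain.
Start with accepting vs non-accepting: {Q} | {G,T,U}.
No further refinement is possible. Final partition (2 blocks): {Q} | {G,T,U}.
Q and T end up in different blocks, so they are distinguishable. For instance, the string 'ε' is accepted from only Q.

No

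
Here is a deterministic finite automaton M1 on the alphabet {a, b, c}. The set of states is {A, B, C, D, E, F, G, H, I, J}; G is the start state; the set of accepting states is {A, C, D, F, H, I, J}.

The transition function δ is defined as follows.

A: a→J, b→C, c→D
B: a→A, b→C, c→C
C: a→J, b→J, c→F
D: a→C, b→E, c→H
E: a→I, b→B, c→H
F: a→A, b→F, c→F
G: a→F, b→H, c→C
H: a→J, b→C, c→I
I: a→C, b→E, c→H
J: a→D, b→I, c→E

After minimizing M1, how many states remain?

8

All states are reachable from the start state.
P0 = {A,C,D,F,H,I,J} | {B,E,G}.
Refine {A,C,D,F,H,I,J} on symbol b: members go to different blocks, giving {A,C,F,H,J} and {D,I}.
Split {A,C,F,H,J} by δ(·,a) → {A,C,F,H} and {J}.
Split {A,C,F,H} by δ(·,a) → {A,C,H} and {F}.
Split {A,C,H} by δ(·,b) → {A,H} and {C}.
On input a, block {B,E,G} splits into {B} and {E} and {G}.
No further refinement is possible. Final partition (8 blocks): {A,H} | {B} | {D,I} | {J} | {F} | {C} | {E} | {G}.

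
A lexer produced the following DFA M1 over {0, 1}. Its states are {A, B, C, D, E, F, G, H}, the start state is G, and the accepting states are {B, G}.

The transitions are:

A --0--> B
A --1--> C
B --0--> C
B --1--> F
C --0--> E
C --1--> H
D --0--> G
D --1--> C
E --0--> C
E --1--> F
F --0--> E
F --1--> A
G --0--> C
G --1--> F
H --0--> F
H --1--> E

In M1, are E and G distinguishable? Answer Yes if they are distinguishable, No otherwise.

First remove the unreachable states {D}; 7 states remain.
P0 = {B,G} | {A,C,E,F,H}.
On input 0, block {A,C,E,F,H} splits into {C,E,F,H} and {A}.
Refine {C,E,F,H} on symbol 1: members go to different blocks, giving {C,E,H} and {F}.
Split {C,E,H} by δ(·,0) → {C,E} and {H}.
Refine {C,E} on symbol 1: members go to different blocks, giving {C} and {E}.
Stable partition: {B,G} | {C} | {A} | {F} | {H} | {E} — 6 equivalence classes.
E and G end up in different blocks, so they are distinguishable. For instance, the string 'ε' is accepted from only G.

Yes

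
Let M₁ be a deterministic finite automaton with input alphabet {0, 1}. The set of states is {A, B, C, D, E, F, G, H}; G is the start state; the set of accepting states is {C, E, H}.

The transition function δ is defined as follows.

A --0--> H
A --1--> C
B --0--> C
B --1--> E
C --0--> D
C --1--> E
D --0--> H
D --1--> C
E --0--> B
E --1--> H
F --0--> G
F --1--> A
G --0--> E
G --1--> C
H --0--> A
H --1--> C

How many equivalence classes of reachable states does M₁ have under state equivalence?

2

Reachable states from the start: {A,B,C,D,E,G,H}. Unreachable: {F} — drop them.
P0 = {C,E,H} | {A,B,D,G}.
No further refinement is possible. Final partition (2 blocks): {C,E,H} | {A,B,D,G}.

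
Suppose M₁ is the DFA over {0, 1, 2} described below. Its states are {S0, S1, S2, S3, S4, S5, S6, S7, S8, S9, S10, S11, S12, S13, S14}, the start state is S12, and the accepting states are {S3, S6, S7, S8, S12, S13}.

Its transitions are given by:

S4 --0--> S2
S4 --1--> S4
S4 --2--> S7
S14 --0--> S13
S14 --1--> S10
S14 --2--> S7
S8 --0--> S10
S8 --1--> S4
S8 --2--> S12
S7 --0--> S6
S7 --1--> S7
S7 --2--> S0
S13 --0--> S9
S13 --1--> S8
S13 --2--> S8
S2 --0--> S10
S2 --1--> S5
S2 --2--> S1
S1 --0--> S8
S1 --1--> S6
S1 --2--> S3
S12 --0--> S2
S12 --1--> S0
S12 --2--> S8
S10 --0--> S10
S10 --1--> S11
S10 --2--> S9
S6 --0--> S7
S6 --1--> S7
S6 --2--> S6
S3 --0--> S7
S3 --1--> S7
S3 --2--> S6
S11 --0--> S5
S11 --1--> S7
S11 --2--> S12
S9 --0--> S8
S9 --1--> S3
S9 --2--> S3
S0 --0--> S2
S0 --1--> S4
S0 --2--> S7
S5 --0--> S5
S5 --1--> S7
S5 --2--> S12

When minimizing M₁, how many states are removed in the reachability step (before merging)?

2

No path from S12 leads to S13, S14; the other 13 states are all reachable.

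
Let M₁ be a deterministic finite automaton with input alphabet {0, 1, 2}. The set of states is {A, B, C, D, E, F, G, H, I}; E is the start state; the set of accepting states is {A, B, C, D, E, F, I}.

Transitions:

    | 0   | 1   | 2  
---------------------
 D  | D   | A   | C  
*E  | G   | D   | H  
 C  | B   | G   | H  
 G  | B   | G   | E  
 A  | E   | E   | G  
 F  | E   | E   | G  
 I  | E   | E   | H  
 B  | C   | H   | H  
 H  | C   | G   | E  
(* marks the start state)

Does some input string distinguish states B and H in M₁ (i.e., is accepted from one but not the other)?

Yes

First remove the unreachable states {F,I}; 7 states remain.
P0 = {A,B,C,D,E} | {G,H}.
Split {A,B,C,D,E} by δ(·,0) → {A,B,C,D} and {E}.
On input 0, block {A,B,C,D} splits into {B,C,D} and {A}.
On input 1, block {B,C,D} splits into {B,C} and {D}.
No further refinement is possible. Final partition (5 blocks): {B,C} | {G,H} | {E} | {A} | {D}.
B and H end up in different blocks, so they are distinguishable. For instance, the string 'ε' is accepted from only B.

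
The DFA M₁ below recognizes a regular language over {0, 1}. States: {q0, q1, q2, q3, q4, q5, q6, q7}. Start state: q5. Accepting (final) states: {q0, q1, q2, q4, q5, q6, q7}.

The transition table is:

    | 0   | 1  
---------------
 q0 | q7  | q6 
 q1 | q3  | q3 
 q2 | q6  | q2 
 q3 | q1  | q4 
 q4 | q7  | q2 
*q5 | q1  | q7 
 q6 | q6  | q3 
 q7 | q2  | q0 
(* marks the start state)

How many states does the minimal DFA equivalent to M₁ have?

8

Start with accepting vs non-accepting: {q0,q1,q2,q4,q5,q6,q7} | {q3}.
Split {q0,q1,q2,q4,q5,q6,q7} by δ(·,0) → {q0,q2,q4,q5,q6,q7} and {q1}.
On input 0, block {q0,q2,q4,q5,q6,q7} splits into {q0,q2,q4,q6,q7} and {q5}.
On input 1, block {q0,q2,q4,q6,q7} splits into {q0,q2,q4,q7} and {q6}.
On input 0, block {q0,q2,q4,q7} splits into {q0,q4,q7} and {q2}.
Split {q0,q4,q7} by δ(·,0) → {q0,q4} and {q7}.
On input 1, block {q0,q4} splits into {q0} and {q4}.
Stable partition: {q0} | {q3} | {q1} | {q5} | {q6} | {q2} | {q7} | {q4} — 8 equivalence classes.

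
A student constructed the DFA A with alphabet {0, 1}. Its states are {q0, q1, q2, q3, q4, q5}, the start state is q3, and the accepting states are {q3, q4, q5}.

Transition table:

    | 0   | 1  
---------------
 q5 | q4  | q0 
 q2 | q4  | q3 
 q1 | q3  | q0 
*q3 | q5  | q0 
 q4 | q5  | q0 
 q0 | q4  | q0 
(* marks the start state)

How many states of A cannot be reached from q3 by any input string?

2

No path from q3 leads to q1, q2; the other 4 states are all reachable.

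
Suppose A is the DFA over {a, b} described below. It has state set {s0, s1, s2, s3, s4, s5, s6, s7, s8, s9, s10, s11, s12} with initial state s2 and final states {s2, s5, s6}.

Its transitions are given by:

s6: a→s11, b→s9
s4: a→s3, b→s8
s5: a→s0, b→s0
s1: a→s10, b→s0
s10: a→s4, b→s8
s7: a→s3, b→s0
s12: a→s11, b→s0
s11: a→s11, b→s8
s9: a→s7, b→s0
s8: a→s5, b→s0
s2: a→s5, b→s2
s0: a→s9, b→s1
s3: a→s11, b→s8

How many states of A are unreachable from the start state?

BFS from s2 reaches {s0, s1, s2, s3, s4, s5, s7, s8, s9, s10, s11}; the 2 state(s) s6, s12 are never visited.

2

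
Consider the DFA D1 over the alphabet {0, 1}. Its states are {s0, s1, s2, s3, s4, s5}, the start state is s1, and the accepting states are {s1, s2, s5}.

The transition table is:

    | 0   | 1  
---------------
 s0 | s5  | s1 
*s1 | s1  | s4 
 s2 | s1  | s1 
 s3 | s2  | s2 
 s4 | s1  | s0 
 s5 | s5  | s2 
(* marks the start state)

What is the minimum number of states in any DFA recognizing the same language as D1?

5

First remove the unreachable states {s3}; 5 states remain.
P0 = {s1,s2,s5} | {s0,s4}.
Split {s1,s2,s5} by δ(·,1) → {s2,s5} and {s1}.
On input 0, block {s2,s5} splits into {s2} and {s5}.
On input 0, block {s0,s4} splits into {s0} and {s4}.
Stable partition: {s2} | {s0} | {s1} | {s5} | {s4} — 5 equivalence classes.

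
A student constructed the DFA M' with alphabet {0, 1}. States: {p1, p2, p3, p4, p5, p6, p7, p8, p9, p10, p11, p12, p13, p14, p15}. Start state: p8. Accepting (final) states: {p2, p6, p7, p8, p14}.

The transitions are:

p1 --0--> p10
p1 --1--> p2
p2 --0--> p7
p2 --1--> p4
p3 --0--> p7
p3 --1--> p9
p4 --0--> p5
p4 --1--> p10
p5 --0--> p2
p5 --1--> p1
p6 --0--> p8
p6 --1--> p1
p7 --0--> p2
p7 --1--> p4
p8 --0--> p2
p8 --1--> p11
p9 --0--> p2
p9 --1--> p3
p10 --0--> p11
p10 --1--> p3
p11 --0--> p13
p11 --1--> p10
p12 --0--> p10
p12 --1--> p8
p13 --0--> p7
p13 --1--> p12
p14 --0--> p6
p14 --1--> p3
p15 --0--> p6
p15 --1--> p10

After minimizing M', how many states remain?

States {p6,p14,p15} cannot be reached from the start state, so discard them.
P0 = {p2,p7,p8} | {p1,p3,p4,p5,p9,p10,p11,p12,p13}.
On input 0, block {p1,p3,p4,p5,p9,p10,p11,p12,p13} splits into {p1,p4,p10,p11,p12} and {p3,p5,p9,p13}.
On input 0, block {p1,p4,p10,p11,p12} splits into {p1,p10,p12} and {p4,p11}.
Refine {p1,p10,p12} on symbol 0: members go to different blocks, giving {p1,p12} and {p10}.
On input 1, block {p3,p5,p9,p13} splits into {p3,p9} and {p5,p13}.
The partition is now stable with 6 blocks: {p2,p7,p8} | {p1,p12} | {p3,p9} | {p4,p11} | {p10} | {p5,p13}.

6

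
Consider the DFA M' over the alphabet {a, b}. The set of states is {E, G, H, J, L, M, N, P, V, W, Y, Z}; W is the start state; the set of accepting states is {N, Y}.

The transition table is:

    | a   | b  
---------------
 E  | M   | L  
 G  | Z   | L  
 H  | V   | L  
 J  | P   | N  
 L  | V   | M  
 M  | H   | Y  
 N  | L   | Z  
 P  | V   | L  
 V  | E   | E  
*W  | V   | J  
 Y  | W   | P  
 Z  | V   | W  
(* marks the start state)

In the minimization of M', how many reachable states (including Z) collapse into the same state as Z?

3

Reachable states from the start: {E,H,J,L,M,N,P,V,W,Y,Z}. Unreachable: {G} — drop them.
Initial partition by acceptance: {N,Y} | {E,H,J,L,M,P,V,W,Z}.
Refine {E,H,J,L,M,P,V,W,Z} on symbol b: members go to different blocks, giving {E,H,L,P,V,W,Z} and {J,M}.
Split {E,H,L,P,V,W,Z} by δ(·,a) → {H,L,P,V,W,Z} and {E}.
Split {H,L,P,V,W,Z} by δ(·,a) → {H,L,P,W,Z} and {V}.
Refine {H,L,P,W,Z} on symbol b: members go to different blocks, giving {H,P,Z} and {L,W}.
No further refinement is possible. Final partition (6 blocks): {N,Y} | {H,P,Z} | {J,M} | {E} | {V} | {L,W}.
State Z belongs to the block {H,P,Z}, which has 3 states.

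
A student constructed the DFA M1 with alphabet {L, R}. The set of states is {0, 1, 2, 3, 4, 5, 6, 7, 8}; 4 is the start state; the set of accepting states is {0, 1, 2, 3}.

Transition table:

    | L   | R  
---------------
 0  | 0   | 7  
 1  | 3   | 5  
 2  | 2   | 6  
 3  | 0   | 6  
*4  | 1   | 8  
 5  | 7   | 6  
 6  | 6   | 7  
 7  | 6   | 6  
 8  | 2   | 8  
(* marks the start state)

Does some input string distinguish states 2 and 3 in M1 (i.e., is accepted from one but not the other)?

Initial partition by acceptance: {0,1,2,3} | {4,5,6,7,8}.
Split {4,5,6,7,8} by δ(·,L) → {5,6,7} and {4,8}.
Stable partition: {0,1,2,3} | {5,6,7} | {4,8} — 3 equivalence classes.
2 and 3 lie in the same block of the stable partition, so they are equivalent — no string distinguishes them.

No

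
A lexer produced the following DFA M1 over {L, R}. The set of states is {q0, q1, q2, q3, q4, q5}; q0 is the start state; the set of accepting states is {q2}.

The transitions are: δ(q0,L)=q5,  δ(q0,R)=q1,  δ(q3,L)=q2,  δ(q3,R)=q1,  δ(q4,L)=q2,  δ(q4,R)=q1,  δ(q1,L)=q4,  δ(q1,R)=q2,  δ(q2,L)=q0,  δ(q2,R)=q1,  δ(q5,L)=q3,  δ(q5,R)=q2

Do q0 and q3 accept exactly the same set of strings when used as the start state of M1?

No

All states are reachable from the start state.
Initial partition by acceptance: {q2} | {q0,q1,q3,q4,q5}.
Refine {q0,q1,q3,q4,q5} on symbol L: members go to different blocks, giving {q0,q1,q5} and {q3,q4}.
Refine {q0,q1,q5} on symbol L: members go to different blocks, giving {q1,q5} and {q0}.
Stable partition: {q2} | {q1,q5} | {q3,q4} | {q0} — 4 equivalence classes.
q0 and q3 end up in different blocks, so they are distinguishable. For instance, the string 'L' is accepted from only q3.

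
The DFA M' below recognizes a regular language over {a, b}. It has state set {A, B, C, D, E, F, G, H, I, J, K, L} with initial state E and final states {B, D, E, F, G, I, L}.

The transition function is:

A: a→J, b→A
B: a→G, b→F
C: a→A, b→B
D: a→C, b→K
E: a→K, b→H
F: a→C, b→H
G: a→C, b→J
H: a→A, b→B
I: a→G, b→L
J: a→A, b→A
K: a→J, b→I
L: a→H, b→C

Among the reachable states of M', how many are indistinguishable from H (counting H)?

First remove the unreachable states {D}; 11 states remain.
Start with accepting vs non-accepting: {B,E,F,G,I,L} | {A,C,H,J,K}.
Refine {B,E,F,G,I,L} on symbol a: members go to different blocks, giving {E,F,G,L} and {B,I}.
On input b, block {A,C,H,J,K} splits into {C,H,K} and {A,J}.
Refine {E,F,G,L} on symbol b: members go to different blocks, giving {E,F,L} and {G}.
The partition is now stable with 5 blocks: {E,F,L} | {C,H,K} | {B,I} | {A,J} | {G}.
The equivalence class containing H is {C,H,K}, of size 3.

3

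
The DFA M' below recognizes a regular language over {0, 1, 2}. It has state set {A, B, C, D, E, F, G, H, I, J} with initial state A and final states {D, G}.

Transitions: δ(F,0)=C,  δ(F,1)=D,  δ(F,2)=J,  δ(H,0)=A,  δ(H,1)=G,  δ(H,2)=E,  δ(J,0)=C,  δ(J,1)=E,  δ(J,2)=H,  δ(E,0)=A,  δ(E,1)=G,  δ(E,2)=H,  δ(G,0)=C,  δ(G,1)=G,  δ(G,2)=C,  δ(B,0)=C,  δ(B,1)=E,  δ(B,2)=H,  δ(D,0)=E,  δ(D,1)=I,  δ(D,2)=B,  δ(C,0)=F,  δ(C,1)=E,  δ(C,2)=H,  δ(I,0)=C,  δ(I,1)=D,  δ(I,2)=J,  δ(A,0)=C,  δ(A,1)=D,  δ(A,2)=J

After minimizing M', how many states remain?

6

Start with accepting vs non-accepting: {D,G} | {A,B,C,E,F,H,I,J}.
Refine {D,G} on symbol 1: members go to different blocks, giving {D} and {G}.
Refine {A,B,C,E,F,H,I,J} on symbol 1: members go to different blocks, giving {A,F,I} and {B,C,J} and {E,H}.
On input 0, block {B,C,J} splits into {B,J} and {C}.
Stable partition: {D} | {A,F,I} | {G} | {B,J} | {E,H} | {C} — 6 equivalence classes.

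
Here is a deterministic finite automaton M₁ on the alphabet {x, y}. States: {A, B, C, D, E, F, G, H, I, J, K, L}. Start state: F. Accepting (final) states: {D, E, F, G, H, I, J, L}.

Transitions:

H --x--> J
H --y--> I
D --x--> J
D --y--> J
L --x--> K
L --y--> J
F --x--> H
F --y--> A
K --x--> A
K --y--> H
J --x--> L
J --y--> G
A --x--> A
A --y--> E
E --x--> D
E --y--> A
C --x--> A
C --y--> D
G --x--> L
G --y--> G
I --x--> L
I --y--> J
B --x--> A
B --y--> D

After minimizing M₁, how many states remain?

First remove the unreachable states {B,C}; 10 states remain.
Initial partition by acceptance: {D,E,F,G,H,I,J,L} | {A,K}.
On input x, block {D,E,F,G,H,I,J,L} splits into {D,E,F,G,H,I,J} and {L}.
On input x, block {D,E,F,G,H,I,J} splits into {D,E,F,H} and {G,I,J}.
On input x, block {D,E,F,H} splits into {D,H} and {E,F}.
Refine {A,K} on symbol y: members go to different blocks, giving {A} and {K}.
No further refinement is possible. Final partition (6 blocks): {D,H} | {A} | {L} | {G,I,J} | {E,F} | {K}.

6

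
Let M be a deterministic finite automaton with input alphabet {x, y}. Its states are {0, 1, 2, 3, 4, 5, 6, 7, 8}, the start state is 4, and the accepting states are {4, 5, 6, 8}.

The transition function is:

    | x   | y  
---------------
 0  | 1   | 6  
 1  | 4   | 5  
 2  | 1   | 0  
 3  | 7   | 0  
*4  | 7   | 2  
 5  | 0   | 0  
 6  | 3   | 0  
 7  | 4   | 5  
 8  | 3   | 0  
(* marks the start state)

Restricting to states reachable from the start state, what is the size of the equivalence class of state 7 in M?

Reachable states from the start: {0,1,2,3,4,5,6,7}. Unreachable: {8} — drop them.
Start with accepting vs non-accepting: {4,5,6} | {0,1,2,3,7}.
Refine {0,1,2,3,7} on symbol x: members go to different blocks, giving {0,2,3} and {1,7}.
Refine {4,5,6} on symbol x: members go to different blocks, giving {5,6} and {4}.
Refine {0,2,3} on symbol y: members go to different blocks, giving {2,3} and {0}.
Refine {5,6} on symbol x: members go to different blocks, giving {5} and {6}.
Stable partition: {5} | {2,3} | {1,7} | {4} | {0} | {6} — 6 equivalence classes.
State 7 belongs to the block {1,7}, which has 2 states.

2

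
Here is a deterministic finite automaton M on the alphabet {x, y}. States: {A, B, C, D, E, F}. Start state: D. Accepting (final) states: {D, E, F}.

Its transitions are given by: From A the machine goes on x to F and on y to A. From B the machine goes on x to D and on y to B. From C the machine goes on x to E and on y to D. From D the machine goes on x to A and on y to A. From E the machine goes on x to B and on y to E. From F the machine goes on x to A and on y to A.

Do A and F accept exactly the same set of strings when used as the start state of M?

States {B,C,E} cannot be reached from the start state, so discard them.
P0 = {D,F} | {A}.
Stable partition: {D,F} | {A} — 2 equivalence classes.
A and F end up in different blocks, so they are distinguishable. For instance, the string 'ε' is accepted from only F.

No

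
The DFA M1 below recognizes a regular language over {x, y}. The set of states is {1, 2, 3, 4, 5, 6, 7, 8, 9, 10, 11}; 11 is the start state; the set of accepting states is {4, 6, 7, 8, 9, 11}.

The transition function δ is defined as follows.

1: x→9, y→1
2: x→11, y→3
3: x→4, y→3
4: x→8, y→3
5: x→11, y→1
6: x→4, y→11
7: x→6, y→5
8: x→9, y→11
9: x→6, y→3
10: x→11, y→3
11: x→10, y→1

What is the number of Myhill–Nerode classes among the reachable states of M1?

5

Reachable states from the start: {1,3,4,6,8,9,10,11}. Unreachable: {2,5,7} — drop them.
Start with accepting vs non-accepting: {4,6,8,9,11} | {1,3,10}.
On input x, block {4,6,8,9,11} splits into {4,6,8,9} and {11}.
Refine {4,6,8,9} on symbol y: members go to different blocks, giving {4,9} and {6,8}.
On input x, block {1,3,10} splits into {1,3} and {10}.
Stable partition: {4,9} | {1,3} | {11} | {6,8} | {10} — 5 equivalence classes.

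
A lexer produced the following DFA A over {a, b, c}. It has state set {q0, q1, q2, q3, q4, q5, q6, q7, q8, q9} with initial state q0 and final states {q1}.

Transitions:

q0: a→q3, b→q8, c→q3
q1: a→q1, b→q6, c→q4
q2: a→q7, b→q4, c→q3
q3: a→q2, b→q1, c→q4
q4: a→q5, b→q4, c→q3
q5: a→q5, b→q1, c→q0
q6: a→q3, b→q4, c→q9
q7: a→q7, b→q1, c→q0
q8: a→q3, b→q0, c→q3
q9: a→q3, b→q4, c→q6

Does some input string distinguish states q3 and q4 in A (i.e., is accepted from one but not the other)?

All states are reachable from the start state.
P0 = {q1} | {q0,q2,q3,q4,q5,q6,q7,q8,q9}.
On input b, block {q0,q2,q3,q4,q5,q6,q7,q8,q9} splits into {q0,q2,q4,q6,q8,q9} and {q3,q5,q7}.
Split {q0,q2,q4,q6,q8,q9} by δ(·,c) → {q0,q2,q4,q8} and {q6,q9}.
Split {q3,q5,q7} by δ(·,a) → {q5,q7} and {q3}.
Refine {q0,q2,q4,q8} on symbol a: members go to different blocks, giving {q0,q8} and {q2,q4}.
The partition is now stable with 6 blocks: {q1} | {q0,q8} | {q5,q7} | {q6,q9} | {q3} | {q2,q4}.
q3 and q4 end up in different blocks, so they are distinguishable. For instance, the string 'b' is accepted from only q3.

Yes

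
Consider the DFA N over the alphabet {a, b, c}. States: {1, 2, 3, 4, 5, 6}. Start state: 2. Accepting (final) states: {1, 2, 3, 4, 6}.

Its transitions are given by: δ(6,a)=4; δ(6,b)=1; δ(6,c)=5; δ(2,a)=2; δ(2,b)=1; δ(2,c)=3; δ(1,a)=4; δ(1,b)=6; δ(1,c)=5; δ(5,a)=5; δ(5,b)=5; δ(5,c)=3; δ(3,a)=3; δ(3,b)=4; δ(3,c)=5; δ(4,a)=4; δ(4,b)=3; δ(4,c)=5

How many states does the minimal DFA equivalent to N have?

3

All states are reachable from the start state.
Start with accepting vs non-accepting: {1,2,3,4,6} | {5}.
On input c, block {1,2,3,4,6} splits into {1,3,4,6} and {2}.
The partition is now stable with 3 blocks: {1,3,4,6} | {5} | {2}.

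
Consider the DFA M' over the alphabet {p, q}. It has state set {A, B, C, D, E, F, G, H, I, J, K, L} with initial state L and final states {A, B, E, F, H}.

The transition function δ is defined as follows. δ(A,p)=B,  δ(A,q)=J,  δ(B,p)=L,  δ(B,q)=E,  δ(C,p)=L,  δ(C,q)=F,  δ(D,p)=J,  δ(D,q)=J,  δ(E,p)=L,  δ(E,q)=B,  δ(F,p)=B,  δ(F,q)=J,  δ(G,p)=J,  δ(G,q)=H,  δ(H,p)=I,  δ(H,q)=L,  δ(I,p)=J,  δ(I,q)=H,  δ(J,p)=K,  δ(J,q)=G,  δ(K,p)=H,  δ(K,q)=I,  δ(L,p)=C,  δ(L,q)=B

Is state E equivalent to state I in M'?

No

Reachable states from the start: {B,C,E,F,G,H,I,J,K,L}. Unreachable: {A,D} — drop them.
Initial partition by acceptance: {B,E,F,H} | {C,G,I,J,K,L}.
On input p, block {B,E,F,H} splits into {B,E,H} and {F}.
Refine {B,E,H} on symbol q: members go to different blocks, giving {B,E} and {H}.
Split {C,G,I,J,K,L} by δ(·,p) → {C,G,I,J,L} and {K}.
On input p, block {C,G,I,J,L} splits into {C,G,I,L} and {J}.
Refine {C,G,I,L} on symbol p: members go to different blocks, giving {C,L} and {G,I}.
On input q, block {C,L} splits into {C} and {L}.
No further refinement is possible. Final partition (8 blocks): {B,E} | {C} | {F} | {H} | {K} | {J} | {G,I} | {L}.
E and I end up in different blocks, so they are distinguishable. For instance, the string 'ε' is accepted from only E.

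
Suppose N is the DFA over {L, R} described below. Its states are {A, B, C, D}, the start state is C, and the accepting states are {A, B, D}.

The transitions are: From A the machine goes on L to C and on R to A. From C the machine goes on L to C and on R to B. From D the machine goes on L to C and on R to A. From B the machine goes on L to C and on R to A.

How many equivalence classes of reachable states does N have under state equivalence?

2

First remove the unreachable states {D}; 3 states remain.
P0 = {A,B} | {C}.
Stable partition: {A,B} | {C} — 2 equivalence classes.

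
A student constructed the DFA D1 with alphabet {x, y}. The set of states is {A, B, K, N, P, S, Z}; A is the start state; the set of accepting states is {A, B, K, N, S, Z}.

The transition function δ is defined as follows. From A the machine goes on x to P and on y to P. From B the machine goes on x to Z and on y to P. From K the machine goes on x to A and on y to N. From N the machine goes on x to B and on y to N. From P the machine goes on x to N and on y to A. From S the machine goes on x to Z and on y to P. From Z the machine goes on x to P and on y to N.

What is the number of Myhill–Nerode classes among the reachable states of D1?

First remove the unreachable states {K,S}; 5 states remain.
P0 = {A,B,N,Z} | {P}.
Split {A,B,N,Z} by δ(·,x) → {A,Z} and {B,N}.
On input y, block {A,Z} splits into {A} and {Z}.
Refine {B,N} on symbol x: members go to different blocks, giving {B} and {N}.
Stable partition: {A} | {P} | {B} | {Z} | {N} — 5 equivalence classes.

5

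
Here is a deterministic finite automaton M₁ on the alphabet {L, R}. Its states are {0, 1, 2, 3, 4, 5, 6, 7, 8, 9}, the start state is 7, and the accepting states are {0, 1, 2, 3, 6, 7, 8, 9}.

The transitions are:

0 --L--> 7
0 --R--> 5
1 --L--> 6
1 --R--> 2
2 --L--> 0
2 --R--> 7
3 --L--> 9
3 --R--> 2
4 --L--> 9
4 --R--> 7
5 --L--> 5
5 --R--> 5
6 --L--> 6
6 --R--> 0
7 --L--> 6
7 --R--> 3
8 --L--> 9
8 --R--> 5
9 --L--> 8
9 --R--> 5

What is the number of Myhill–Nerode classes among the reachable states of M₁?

7

States {1,4} cannot be reached from the start state, so discard them.
P0 = {0,2,3,6,7,8,9} | {5}.
Refine {0,2,3,6,7,8,9} on symbol R: members go to different blocks, giving {2,3,6,7} and {0,8,9}.
Refine {2,3,6,7} on symbol L: members go to different blocks, giving {2,3} and {6,7}.
On input R, block {2,3} splits into {2} and {3}.
On input L, block {0,8,9} splits into {8,9} and {0}.
Refine {6,7} on symbol R: members go to different blocks, giving {6} and {7}.
The partition is now stable with 7 blocks: {2} | {5} | {8,9} | {6} | {3} | {0} | {7}.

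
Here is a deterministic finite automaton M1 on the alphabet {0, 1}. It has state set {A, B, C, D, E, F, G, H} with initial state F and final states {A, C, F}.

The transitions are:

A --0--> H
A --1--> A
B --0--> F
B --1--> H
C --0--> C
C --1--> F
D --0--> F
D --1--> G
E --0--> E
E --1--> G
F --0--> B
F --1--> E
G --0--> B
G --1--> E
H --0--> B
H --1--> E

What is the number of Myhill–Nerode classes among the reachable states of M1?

4

States {A,C,D} cannot be reached from the start state, so discard them.
P0 = {F} | {B,E,G,H}.
Refine {B,E,G,H} on symbol 0: members go to different blocks, giving {E,G,H} and {B}.
Refine {E,G,H} on symbol 0: members go to different blocks, giving {G,H} and {E}.
No further refinement is possible. Final partition (4 blocks): {F} | {G,H} | {B} | {E}.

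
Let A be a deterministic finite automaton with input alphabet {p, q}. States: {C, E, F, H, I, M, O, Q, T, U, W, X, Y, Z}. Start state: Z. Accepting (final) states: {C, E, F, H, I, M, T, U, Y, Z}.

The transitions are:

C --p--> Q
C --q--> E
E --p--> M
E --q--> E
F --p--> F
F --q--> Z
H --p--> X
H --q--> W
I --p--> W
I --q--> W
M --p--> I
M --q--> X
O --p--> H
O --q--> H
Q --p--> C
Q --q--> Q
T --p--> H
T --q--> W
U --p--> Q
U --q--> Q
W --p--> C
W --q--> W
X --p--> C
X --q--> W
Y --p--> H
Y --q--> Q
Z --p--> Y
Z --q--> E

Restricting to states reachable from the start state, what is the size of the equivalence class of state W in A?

First remove the unreachable states {F,O,T,U}; 10 states remain.
Start with accepting vs non-accepting: {C,E,H,I,M,Y,Z} | {Q,W,X}.
Refine {C,E,H,I,M,Y,Z} on symbol p: members go to different blocks, giving {E,M,Y,Z} and {C,H,I}.
Split {E,M,Y,Z} by δ(·,p) → {M,Y} and {E,Z}.
On input q, block {C,H,I} splits into {H,I} and {C}.
Stable partition: {M,Y} | {Q,W,X} | {H,I} | {E,Z} | {C} — 5 equivalence classes.
The equivalence class containing W is {Q,W,X}, of size 3.

3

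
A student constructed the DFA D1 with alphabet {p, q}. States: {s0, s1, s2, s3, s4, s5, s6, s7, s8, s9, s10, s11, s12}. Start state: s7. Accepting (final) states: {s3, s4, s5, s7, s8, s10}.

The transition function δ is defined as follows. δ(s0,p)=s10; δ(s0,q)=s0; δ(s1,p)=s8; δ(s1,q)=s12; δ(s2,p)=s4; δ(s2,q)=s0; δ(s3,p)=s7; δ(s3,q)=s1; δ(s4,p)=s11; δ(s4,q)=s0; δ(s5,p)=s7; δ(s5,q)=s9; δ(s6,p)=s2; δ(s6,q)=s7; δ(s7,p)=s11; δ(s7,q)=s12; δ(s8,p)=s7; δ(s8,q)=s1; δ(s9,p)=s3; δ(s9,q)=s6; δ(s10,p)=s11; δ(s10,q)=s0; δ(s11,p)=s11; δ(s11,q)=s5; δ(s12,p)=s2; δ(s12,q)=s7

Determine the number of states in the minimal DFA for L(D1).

7

Every state is reachable, so we keep all 13.
Initial partition by acceptance: {s3,s4,s5,s7,s8,s10} | {s0,s1,s2,s6,s9,s11,s12}.
Refine {s3,s4,s5,s7,s8,s10} on symbol p: members go to different blocks, giving {s3,s5,s8} and {s4,s7,s10}.
Refine {s0,s1,s2,s6,s9,s11,s12} on symbol p: members go to different blocks, giving {s6,s11,s12} and {s0,s2} and {s1,s9}.
On input p, block {s6,s11,s12} splits into {s6,s12} and {s11}.
Refine {s4,s7,s10} on symbol q: members go to different blocks, giving {s4,s10} and {s7}.
The partition is now stable with 7 blocks: {s3,s5,s8} | {s6,s12} | {s4,s10} | {s0,s2} | {s1,s9} | {s11} | {s7}.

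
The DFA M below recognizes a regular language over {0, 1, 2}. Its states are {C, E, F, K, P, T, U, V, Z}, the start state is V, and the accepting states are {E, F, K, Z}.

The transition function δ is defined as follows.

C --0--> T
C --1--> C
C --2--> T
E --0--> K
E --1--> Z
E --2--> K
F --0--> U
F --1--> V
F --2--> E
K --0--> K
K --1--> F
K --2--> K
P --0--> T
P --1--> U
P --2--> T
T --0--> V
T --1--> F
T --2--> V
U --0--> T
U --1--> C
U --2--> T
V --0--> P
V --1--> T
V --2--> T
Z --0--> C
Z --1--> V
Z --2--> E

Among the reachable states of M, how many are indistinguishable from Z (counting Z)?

All states are reachable from the start state.
Initial partition by acceptance: {E,F,K,Z} | {C,P,T,U,V}.
Refine {E,F,K,Z} on symbol 0: members go to different blocks, giving {F,Z} and {E,K}.
On input 1, block {C,P,T,U,V} splits into {C,P,U,V} and {T}.
Refine {C,P,U,V} on symbol 0: members go to different blocks, giving {C,P,U} and {V}.
Stable partition: {F,Z} | {C,P,U} | {E,K} | {T} | {V} — 5 equivalence classes.
State Z belongs to the block {F,Z}, which has 2 states.

2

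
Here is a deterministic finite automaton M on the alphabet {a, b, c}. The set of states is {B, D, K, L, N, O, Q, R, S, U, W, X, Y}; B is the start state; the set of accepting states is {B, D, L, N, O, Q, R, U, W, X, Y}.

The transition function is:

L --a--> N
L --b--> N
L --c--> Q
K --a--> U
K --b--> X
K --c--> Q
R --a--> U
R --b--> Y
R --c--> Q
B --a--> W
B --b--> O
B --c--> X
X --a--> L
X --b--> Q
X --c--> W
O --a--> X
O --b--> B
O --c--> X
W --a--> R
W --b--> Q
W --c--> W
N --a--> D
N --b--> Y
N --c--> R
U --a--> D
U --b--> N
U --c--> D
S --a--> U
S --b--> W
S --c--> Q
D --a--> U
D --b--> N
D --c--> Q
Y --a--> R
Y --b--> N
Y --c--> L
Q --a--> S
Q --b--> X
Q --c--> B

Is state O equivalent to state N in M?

States {K} cannot be reached from the start state, so discard them.
P0 = {B,D,L,N,O,Q,R,U,W,X,Y} | {S}.
On input a, block {B,D,L,N,O,Q,R,U,W,X,Y} splits into {B,D,L,N,O,R,U,W,X,Y} and {Q}.
On input b, block {B,D,L,N,O,R,U,W,X,Y} splits into {B,D,L,N,O,R,U,Y} and {W,X}.
Split {B,D,L,N,O,R,U,Y} by δ(·,a) → {D,L,N,R,U,Y} and {B,O}.
Split {D,L,N,R,U,Y} by δ(·,c) → {D,L,R} and {N,U,Y}.
No further refinement is possible. Final partition (6 blocks): {D,L,R} | {S} | {Q} | {W,X} | {B,O} | {N,U,Y}.
O and N end up in different blocks, so they are distinguishable. For instance, the string 'aba' is accepted from only N.

No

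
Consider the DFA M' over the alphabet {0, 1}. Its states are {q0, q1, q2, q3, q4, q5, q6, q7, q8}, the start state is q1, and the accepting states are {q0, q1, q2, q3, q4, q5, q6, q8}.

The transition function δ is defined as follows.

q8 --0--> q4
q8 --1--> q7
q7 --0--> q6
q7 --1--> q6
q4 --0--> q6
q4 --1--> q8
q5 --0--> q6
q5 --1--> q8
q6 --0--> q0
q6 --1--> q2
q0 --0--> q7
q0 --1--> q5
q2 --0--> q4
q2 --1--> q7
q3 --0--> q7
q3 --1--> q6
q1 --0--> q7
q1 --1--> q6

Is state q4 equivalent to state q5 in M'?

States {q3} cannot be reached from the start state, so discard them.
Start with accepting vs non-accepting: {q0,q1,q2,q4,q5,q6,q8} | {q7}.
Refine {q0,q1,q2,q4,q5,q6,q8} on symbol 0: members go to different blocks, giving {q2,q4,q5,q6,q8} and {q0,q1}.
Refine {q2,q4,q5,q6,q8} on symbol 0: members go to different blocks, giving {q2,q4,q5,q8} and {q6}.
On input 0, block {q2,q4,q5,q8} splits into {q2,q8} and {q4,q5}.
On input 1, block {q0,q1} splits into {q0} and {q1}.
The partition is now stable with 6 blocks: {q2,q8} | {q7} | {q0} | {q6} | {q4,q5} | {q1}.
q4 and q5 lie in the same block of the stable partition, so they are equivalent — no string distinguishes them.

Yes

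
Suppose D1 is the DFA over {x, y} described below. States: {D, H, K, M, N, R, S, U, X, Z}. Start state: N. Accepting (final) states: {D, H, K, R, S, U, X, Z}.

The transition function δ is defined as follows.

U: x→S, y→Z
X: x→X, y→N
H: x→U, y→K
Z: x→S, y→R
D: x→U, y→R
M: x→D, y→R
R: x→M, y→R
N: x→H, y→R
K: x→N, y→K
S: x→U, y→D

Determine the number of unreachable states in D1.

No path from N leads to X; the other 9 states are all reachable.

1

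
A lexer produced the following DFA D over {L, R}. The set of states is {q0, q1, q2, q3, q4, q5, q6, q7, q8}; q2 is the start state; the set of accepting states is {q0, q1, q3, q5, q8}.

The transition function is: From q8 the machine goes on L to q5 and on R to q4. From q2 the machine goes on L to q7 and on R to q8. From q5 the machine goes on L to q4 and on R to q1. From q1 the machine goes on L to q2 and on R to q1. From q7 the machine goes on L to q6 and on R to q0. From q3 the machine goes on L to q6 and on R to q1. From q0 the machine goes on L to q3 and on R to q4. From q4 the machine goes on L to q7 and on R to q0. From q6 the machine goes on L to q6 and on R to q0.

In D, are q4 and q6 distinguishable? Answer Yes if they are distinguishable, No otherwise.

No

All states are reachable from the start state.
Initial partition by acceptance: {q0,q1,q3,q5,q8} | {q2,q4,q6,q7}.
On input L, block {q0,q1,q3,q5,q8} splits into {q1,q3,q5} and {q0,q8}.
Stable partition: {q1,q3,q5} | {q2,q4,q6,q7} | {q0,q8} — 3 equivalence classes.
q4 and q6 lie in the same block of the stable partition, so they are equivalent — no string distinguishes them.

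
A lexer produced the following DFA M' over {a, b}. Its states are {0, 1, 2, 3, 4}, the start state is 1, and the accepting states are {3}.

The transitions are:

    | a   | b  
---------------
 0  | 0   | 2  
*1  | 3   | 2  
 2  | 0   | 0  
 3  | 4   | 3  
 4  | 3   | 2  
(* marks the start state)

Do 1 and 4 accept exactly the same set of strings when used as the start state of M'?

Every state is reachable, so we keep all 5.
Initial partition by acceptance: {3} | {0,1,2,4}.
On input a, block {0,1,2,4} splits into {0,2} and {1,4}.
Stable partition: {3} | {0,2} | {1,4} — 3 equivalence classes.
1 and 4 lie in the same block of the stable partition, so they are equivalent — no string distinguishes them.

Yes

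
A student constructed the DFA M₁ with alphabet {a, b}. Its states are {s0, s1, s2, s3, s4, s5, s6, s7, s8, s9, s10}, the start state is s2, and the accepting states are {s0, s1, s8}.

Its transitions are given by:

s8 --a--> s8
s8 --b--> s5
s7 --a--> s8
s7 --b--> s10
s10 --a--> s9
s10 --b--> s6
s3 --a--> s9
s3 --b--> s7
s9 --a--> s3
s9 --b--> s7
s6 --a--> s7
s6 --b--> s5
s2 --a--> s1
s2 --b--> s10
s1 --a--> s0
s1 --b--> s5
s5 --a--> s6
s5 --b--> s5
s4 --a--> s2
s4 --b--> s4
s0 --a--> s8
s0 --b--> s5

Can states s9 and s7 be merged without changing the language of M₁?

No

States {s4} cannot be reached from the start state, so discard them.
P0 = {s0,s1,s8} | {s2,s3,s5,s6,s7,s9,s10}.
Split {s2,s3,s5,s6,s7,s9,s10} by δ(·,a) → {s3,s5,s6,s9,s10} and {s2,s7}.
On input a, block {s3,s5,s6,s9,s10} splits into {s3,s5,s9,s10} and {s6}.
Split {s3,s5,s9,s10} by δ(·,a) → {s3,s9,s10} and {s5}.
Refine {s3,s9,s10} on symbol b: members go to different blocks, giving {s3,s9} and {s10}.
No further refinement is possible. Final partition (6 blocks): {s0,s1,s8} | {s3,s9} | {s2,s7} | {s6} | {s5} | {s10}.
s9 and s7 end up in different blocks, so they are distinguishable. For instance, the string 'a' is accepted from only s7.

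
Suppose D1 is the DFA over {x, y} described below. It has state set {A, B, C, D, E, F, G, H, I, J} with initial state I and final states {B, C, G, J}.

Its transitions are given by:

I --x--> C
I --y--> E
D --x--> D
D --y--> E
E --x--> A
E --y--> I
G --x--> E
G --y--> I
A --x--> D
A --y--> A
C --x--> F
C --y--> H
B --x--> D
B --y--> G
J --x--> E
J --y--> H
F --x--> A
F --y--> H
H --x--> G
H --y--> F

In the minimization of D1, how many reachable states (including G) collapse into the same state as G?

First remove the unreachable states {B,J}; 8 states remain.
P0 = {C,G} | {A,D,E,F,H,I}.
Split {A,D,E,F,H,I} by δ(·,x) → {A,D,E,F} and {H,I}.
Split {A,D,E,F} by δ(·,y) → {A,D} and {E,F}.
Split {A,D} by δ(·,y) → {A} and {D}.
The partition is now stable with 5 blocks: {C,G} | {A} | {H,I} | {E,F} | {D}.
State G belongs to the block {C,G}, which has 2 states.

2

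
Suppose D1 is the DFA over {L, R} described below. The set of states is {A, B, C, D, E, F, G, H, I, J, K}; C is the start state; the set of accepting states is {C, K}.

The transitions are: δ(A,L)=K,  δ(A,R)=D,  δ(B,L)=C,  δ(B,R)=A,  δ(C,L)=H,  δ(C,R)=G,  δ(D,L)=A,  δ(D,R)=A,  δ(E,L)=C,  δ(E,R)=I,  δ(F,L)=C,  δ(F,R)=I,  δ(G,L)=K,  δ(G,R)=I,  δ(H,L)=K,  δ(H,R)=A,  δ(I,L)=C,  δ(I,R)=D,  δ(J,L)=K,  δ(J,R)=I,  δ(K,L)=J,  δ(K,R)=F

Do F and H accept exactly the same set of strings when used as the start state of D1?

Yes

Reachable states from the start: {A,C,D,F,G,H,I,J,K}. Unreachable: {B,E} — drop them.
Start with accepting vs non-accepting: {C,K} | {A,D,F,G,H,I,J}.
Refine {A,D,F,G,H,I,J} on symbol L: members go to different blocks, giving {A,F,G,H,I,J} and {D}.
Refine {A,F,G,H,I,J} on symbol R: members go to different blocks, giving {F,G,H,J} and {A,I}.
Stable partition: {C,K} | {F,G,H,J} | {D} | {A,I} — 4 equivalence classes.
F and H lie in the same block of the stable partition, so they are equivalent — no string distinguishes them.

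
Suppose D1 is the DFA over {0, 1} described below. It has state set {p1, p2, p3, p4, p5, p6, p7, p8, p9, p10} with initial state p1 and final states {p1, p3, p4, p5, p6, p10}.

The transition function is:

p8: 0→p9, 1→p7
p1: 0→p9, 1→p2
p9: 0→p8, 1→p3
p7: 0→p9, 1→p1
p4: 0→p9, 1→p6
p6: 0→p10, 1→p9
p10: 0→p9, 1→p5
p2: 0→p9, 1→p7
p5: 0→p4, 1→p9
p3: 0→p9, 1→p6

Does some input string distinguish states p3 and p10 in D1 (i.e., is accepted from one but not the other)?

No

Start with accepting vs non-accepting: {p1,p3,p4,p5,p6,p10} | {p2,p7,p8,p9}.
Refine {p1,p3,p4,p5,p6,p10} on symbol 0: members go to different blocks, giving {p1,p3,p4,p10} and {p5,p6}.
Split {p1,p3,p4,p10} by δ(·,1) → {p3,p4,p10} and {p1}.
Refine {p2,p7,p8,p9} on symbol 1: members go to different blocks, giving {p2,p8} and {p7} and {p9}.
The partition is now stable with 6 blocks: {p3,p4,p10} | {p2,p8} | {p5,p6} | {p1} | {p7} | {p9}.
p3 and p10 lie in the same block of the stable partition, so they are equivalent — no string distinguishes them.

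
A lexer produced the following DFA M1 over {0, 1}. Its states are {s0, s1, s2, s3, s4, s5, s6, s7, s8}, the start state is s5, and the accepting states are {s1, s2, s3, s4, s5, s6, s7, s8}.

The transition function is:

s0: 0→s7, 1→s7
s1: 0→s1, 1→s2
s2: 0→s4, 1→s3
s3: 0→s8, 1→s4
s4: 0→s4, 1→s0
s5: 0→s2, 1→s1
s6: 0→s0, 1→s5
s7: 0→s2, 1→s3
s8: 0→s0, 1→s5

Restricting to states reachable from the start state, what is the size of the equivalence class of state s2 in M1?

1

Reachable states from the start: {s0,s1,s2,s3,s4,s5,s7,s8}. Unreachable: {s6} — drop them.
Start with accepting vs non-accepting: {s1,s2,s3,s4,s5,s7,s8} | {s0}.
On input 0, block {s1,s2,s3,s4,s5,s7,s8} splits into {s1,s2,s3,s4,s5,s7} and {s8}.
Split {s1,s2,s3,s4,s5,s7} by δ(·,0) → {s1,s2,s4,s5,s7} and {s3}.
Refine {s1,s2,s4,s5,s7} on symbol 1: members go to different blocks, giving {s1,s5} and {s2,s7} and {s4}.
On input 0, block {s1,s5} splits into {s1} and {s5}.
Split {s2,s7} by δ(·,0) → {s2} and {s7}.
The partition is now stable with 8 blocks: {s1} | {s0} | {s8} | {s3} | {s2} | {s4} | {s5} | {s7}.
The equivalence class containing s2 is {s2}, of size 1.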